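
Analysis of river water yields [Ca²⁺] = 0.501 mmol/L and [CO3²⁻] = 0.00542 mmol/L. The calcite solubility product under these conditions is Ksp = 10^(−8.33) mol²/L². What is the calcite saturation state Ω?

Ksp = 10^(−8.33) = 4.677×10^-9
Ω = [Ca²⁺][CO3²⁻]/Ksp = (0.501×10^-3)(0.00542×10^-3) / 4.677×10^-9 = 0.581

Ω = 0.581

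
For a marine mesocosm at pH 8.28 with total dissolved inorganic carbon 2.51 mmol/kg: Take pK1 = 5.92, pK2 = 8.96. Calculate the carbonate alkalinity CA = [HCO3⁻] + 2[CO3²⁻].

CA = 2.93 mmol/kg

CA = [HCO3⁻] + 2[CO3²⁻] = (α₁ + 2α₂)·DIC
At pH 8.28: [H⁺]/K1 = 10^-2.36 = 0.0043652, K2/[H⁺] = 10^-0.68 = 0.20893
α₁ = 1/(1 + 0.0043652 + 0.20893) = 1/1.2133 = 0.8242; α₂ = α₁·K2/[H⁺] = 0.1722
α₁ + 2α₂ = 1.1686
CA = 1.1686 × 2.51 = 2.93 mmol/kg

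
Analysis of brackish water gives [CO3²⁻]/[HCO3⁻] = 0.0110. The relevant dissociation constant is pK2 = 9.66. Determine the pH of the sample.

From K2 = [H⁺][CO3²⁻]/[HCO3⁻]:  pH = pK2 + log₁₀([CO3²⁻]/[HCO3⁻])
log₁₀(0.0110) = -1.959
pH = 9.66 + (-1.959) = 7.70

pH = 7.70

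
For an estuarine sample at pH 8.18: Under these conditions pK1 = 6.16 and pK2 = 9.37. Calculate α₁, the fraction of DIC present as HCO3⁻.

α₁ = 0.931

α₁ = 1 / (1 + [H⁺]/K1 + K2/[H⁺]) = 1 / (1 + 10^-2.02 + 10^-1.19)
   = 1 / (1 + 0.0095499 + 0.064565) = 1/1.0741 = 0.9310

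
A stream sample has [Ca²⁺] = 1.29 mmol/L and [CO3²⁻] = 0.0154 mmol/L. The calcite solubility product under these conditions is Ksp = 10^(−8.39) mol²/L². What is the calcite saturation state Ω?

Ksp = 10^(−8.39) = 4.074×10^-9
Ω = [Ca²⁺][CO3²⁻]/Ksp = (1.29×10^-3)(0.0154×10^-3) / 4.074×10^-9 = 4.88

Ω = 4.88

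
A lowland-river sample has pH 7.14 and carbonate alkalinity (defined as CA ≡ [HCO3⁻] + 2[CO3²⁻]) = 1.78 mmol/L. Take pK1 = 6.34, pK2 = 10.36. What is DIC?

DIC = 2.06 mmol/L

CA = [HCO3⁻] + 2[CO3²⁻] = (α₁ + 2α₂)·DIC
At pH 7.14: [H⁺]/K1 = 10^-0.80 = 0.15849, K2/[H⁺] = 10^-3.22 = 0.00060256
α₁ = 1/(1 + 0.15849 + 0.00060256) = 1/1.1591 = 0.8627; α₂ = α₁·K2/[H⁺] = 0.0005199
α₁ + 2α₂ = 0.8638
DIC = CA / (α₁ + 2α₂) = 1.78 / 0.8638 = 2.06 mmol/L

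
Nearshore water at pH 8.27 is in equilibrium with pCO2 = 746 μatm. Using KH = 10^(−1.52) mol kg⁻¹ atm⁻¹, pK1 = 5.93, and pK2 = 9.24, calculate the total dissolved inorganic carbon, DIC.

[CO2*] = KH · pCO2 = 10^(−1.52) × 746×10^-6 = 2.253×10^-5 mol/kg
α₀ = 1/(1 + K1/[H⁺] + K1K2/[H⁺]²) = 1/(1 + 10^+2.34 + 10^+1.37) = 0.004112
DIC = [CO2*]/α₀ = 2.253×10^-5 / 0.004112 = 5.48 mmol/kg

DIC = 5.48 mmol/kg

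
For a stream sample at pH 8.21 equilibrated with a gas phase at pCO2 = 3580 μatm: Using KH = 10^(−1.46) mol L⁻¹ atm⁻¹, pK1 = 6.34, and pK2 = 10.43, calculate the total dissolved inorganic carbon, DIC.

[CO2*] = KH · pCO2 = 10^(−1.46) × 3580×10^-6 = 1.241×10^-4 mol/L
α₀ = 1/(1 + K1/[H⁺] + K1K2/[H⁺]²) = 1/(1 + 10^+1.87 + 10^-0.35) = 0.01323
DIC = [CO2*]/α₀ = 1.241×10^-4 / 0.01323 = 9.38 mmol/L

DIC = 9.38 mmol/L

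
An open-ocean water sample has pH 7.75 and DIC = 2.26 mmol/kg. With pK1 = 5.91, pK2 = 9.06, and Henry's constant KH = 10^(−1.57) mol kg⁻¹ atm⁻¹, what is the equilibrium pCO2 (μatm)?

α₀ = 1 / (1 + K1/[H⁺] + K1K2/[H⁺]²) = 1 / (1 + 10^+1.84 + 10^+0.53)
   = 1 / (1 + 69.183 + 3.3884) = 1/73.572 = 0.01359
[CO2*] = α₀ × DIC = 0.01359 × 2.26 = 0.03072 mmol/kg
pCO2 = [CO2*]/KH = 3.072×10^-5 / 2.692×10^-2 = 1140 μatm

pCO2 = 1140 μatm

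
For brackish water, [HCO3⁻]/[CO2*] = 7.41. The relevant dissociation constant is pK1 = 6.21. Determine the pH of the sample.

From K1 = [H⁺][HCO3⁻]/[CO2*]:  pH = pK1 + log₁₀([HCO3⁻]/[CO2*])
log₁₀(7.41) = +0.870
pH = 6.21 + (+0.870) = 7.08

pH = 7.08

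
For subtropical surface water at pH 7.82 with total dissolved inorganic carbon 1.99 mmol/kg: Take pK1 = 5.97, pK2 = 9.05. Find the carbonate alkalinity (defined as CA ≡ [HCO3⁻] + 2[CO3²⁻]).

CA = 2.07 mmol/kg

CA = [HCO3⁻] + 2[CO3²⁻] = (α₁ + 2α₂)·DIC
At pH 7.82: [H⁺]/K1 = 10^-1.85 = 0.014125, K2/[H⁺] = 10^-1.23 = 0.058884
α₁ = 1/(1 + 0.014125 + 0.058884) = 1/1.0730 = 0.9320; α₂ = α₁·K2/[H⁺] = 0.05488
α₁ + 2α₂ = 1.0417
CA = 1.0417 × 1.99 = 2.07 mmol/kg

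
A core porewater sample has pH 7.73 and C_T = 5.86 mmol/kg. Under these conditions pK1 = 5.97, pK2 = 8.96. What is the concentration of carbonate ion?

[CO3²⁻] = 0.321 mmol/kg

α₂ = 1 / (1 + [H⁺]/K2 + [H⁺]²/(K1K2)) = 1 / (1 + 10^+1.23 + 10^-0.53)
   = 1 / (1 + 16.982 + 0.29512) = 1/18.278 = 0.05471
[CO3²⁻] = α₂ × DIC = 0.05471 × 5.86 = 0.321 mmol/kg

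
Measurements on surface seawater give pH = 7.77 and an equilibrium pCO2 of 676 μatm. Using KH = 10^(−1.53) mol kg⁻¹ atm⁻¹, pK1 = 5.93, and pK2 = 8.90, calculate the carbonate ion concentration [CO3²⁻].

[CO3²⁻] = 0.102 mmol/kg

[CO2*] = KH · pCO2 = 10^(−1.53) × 676×10^-6 = 1.995×10^-5 mol/kg
α₀ = 1/(1 + K1/[H⁺] + K1K2/[H⁺]²) = 1/(1 + 10^+1.84 + 10^+0.71) = 0.01328
DIC = [CO2*]/α₀ = 1.995×10^-5 / 0.01328 = 1.502 mmol/kg
[CO3²⁻] = α₂·DIC; α₂ = 0.06810, so [CO3²⁻] = 0.06810 × 1.502 = 0.102 mmol/kg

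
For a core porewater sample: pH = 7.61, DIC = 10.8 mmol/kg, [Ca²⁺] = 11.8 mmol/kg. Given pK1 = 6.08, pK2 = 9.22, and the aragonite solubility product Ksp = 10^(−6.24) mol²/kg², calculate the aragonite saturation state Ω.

Ω = 5.16

α₂ = 1 / (1 + [H⁺]/K2 + [H⁺]²/(K1K2)) = 1 / (1 + 10^+1.61 + 10^+0.08)
   = 1 / (1 + 40.738 + 1.2023) = 1/42.940 = 0.02329
[CO3²⁻] = α₂ × DIC = 0.02329 × 10.8 = 0.2515 mmol/kg
Ksp = 10^(−6.24) = 5.754×10^-7
Ω = [Ca²⁺][CO3²⁻]/Ksp = (11.8×10^-3)(2.515×10^-4) / 5.754×10^-7 = 5.16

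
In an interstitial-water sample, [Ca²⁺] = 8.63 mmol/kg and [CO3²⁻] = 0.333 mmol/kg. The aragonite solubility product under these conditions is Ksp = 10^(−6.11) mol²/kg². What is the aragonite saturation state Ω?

Ksp = 10^(−6.11) = 7.762×10^-7
Ω = [Ca²⁺][CO3²⁻]/Ksp = (8.63×10^-3)(0.333×10^-3) / 7.762×10^-7 = 3.70

Ω = 3.70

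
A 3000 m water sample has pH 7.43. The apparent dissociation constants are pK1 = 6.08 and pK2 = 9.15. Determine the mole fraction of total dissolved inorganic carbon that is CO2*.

α₀ = 0.0420

α₀ = 1 / (1 + K1/[H⁺] + K1K2/[H⁺]²) = 1 / (1 + 10^+1.35 + 10^-0.37)
   = 1 / (1 + 22.387 + 0.42658) = 1/23.814 = 0.04199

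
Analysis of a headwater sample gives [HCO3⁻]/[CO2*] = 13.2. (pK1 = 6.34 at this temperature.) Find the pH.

pH = 7.46

From K1 = [H⁺][HCO3⁻]/[CO2*]:  pH = pK1 + log₁₀([HCO3⁻]/[CO2*])
log₁₀(13.2) = +1.121
pH = 6.34 + (+1.121) = 7.46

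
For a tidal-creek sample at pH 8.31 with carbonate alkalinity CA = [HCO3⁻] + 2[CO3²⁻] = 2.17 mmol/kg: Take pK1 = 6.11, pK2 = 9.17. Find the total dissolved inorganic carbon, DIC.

CA = [HCO3⁻] + 2[CO3²⁻] = (α₁ + 2α₂)·DIC
At pH 8.31: [H⁺]/K1 = 10^-2.20 = 0.0063096, K2/[H⁺] = 10^-0.86 = 0.13804
α₁ = 1/(1 + 0.0063096 + 0.13804) = 1/1.1443 = 0.8739; α₂ = α₁·K2/[H⁺] = 0.1206
α₁ + 2α₂ = 1.1151
DIC = CA / (α₁ + 2α₂) = 2.17 / 1.1151 = 1.95 mmol/kg

DIC = 1.95 mmol/kg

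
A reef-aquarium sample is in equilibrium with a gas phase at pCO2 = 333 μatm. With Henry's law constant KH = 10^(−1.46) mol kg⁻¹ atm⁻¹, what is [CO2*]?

KH = 10^(−1.46) = 3.467×10^-2 mol kg⁻¹ atm⁻¹
[CO2*] = KH · pCO2 = 3.467×10^-2 × 333×10^-6 atm = 1.15×10^-5 mol/kg

[CO2*] = 11.5 μmol/kg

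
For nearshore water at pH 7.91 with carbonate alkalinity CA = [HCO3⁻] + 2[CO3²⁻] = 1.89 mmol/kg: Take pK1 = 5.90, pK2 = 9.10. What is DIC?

DIC = 1.80 mmol/kg

CA = [HCO3⁻] + 2[CO3²⁻] = (α₁ + 2α₂)·DIC
At pH 7.91: [H⁺]/K1 = 10^-2.01 = 0.0097724, K2/[H⁺] = 10^-1.19 = 0.064565
α₁ = 1/(1 + 0.0097724 + 0.064565) = 1/1.0743 = 0.9308; α₂ = α₁·K2/[H⁺] = 0.06010
α₁ + 2α₂ = 1.0510
DIC = CA / (α₁ + 2α₂) = 1.89 / 1.0510 = 1.80 mmol/kg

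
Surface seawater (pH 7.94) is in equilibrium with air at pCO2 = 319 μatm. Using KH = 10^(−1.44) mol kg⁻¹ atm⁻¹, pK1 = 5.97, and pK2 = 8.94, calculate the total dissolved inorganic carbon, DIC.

DIC = 1.20 mmol/kg

[CO2*] = KH · pCO2 = 10^(−1.44) × 319×10^-6 = 1.158×10^-5 mol/kg
α₀ = 1/(1 + K1/[H⁺] + K1K2/[H⁺]²) = 1/(1 + 10^+1.97 + 10^+0.97) = 0.009647
DIC = [CO2*]/α₀ = 1.158×10^-5 / 0.009647 = 1.20 mmol/kg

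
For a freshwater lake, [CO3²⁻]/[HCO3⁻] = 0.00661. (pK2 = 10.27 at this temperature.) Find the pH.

pH = 8.09

From K2 = [H⁺][CO3²⁻]/[HCO3⁻]:  pH = pK2 + log₁₀([CO3²⁻]/[HCO3⁻])
log₁₀(0.00661) = -2.180
pH = 10.27 + (-2.180) = 8.09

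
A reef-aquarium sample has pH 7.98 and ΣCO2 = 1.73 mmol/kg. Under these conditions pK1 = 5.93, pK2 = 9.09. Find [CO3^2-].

α₂ = 1 / (1 + [H⁺]/K2 + [H⁺]²/(K1K2)) = 1 / (1 + 10^+1.11 + 10^-0.94)
   = 1 / (1 + 12.882 + 0.11482) = 1/13.997 = 0.07144
[CO3²⁻] = α₂ × DIC = 0.07144 × 1.73 = 0.124 mmol/kg

[CO3²⁻] = 0.124 mmol/kg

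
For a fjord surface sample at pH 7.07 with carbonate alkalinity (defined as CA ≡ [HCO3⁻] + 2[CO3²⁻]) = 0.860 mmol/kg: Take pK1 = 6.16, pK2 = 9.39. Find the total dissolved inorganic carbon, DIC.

DIC = 0.961 mmol/kg

CA = [HCO3⁻] + 2[CO3²⁻] = (α₁ + 2α₂)·DIC
At pH 7.07: [H⁺]/K1 = 10^-0.91 = 0.12303, K2/[H⁺] = 10^-2.32 = 0.0047863
α₁ = 1/(1 + 0.12303 + 0.0047863) = 1/1.1278 = 0.8867; α₂ = α₁·K2/[H⁺] = 0.004244
α₁ + 2α₂ = 0.8952
DIC = CA / (α₁ + 2α₂) = 0.860 / 0.8952 = 0.961 mmol/kg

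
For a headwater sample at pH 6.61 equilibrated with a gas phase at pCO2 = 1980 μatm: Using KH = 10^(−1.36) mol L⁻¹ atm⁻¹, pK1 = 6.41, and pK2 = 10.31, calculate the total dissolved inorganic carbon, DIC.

DIC = 0.223 mmol/L

[CO2*] = KH · pCO2 = 10^(−1.36) × 1980×10^-6 = 8.643×10^-5 mol/L
α₀ = 1/(1 + K1/[H⁺] + K1K2/[H⁺]²) = 1/(1 + 10^+0.20 + 10^-3.50) = 0.3868
DIC = [CO2*]/α₀ = 8.643×10^-5 / 0.3868 = 0.223 mmol/L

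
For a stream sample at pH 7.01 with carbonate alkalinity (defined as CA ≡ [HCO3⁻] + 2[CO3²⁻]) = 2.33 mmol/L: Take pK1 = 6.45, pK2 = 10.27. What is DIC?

DIC = 2.97 mmol/L

CA = [HCO3⁻] + 2[CO3²⁻] = (α₁ + 2α₂)·DIC
At pH 7.01: [H⁺]/K1 = 10^-0.56 = 0.27542, K2/[H⁺] = 10^-3.26 = 0.00054954
α₁ = 1/(1 + 0.27542 + 0.00054954) = 1/1.2760 = 0.7837; α₂ = α₁·K2/[H⁺] = 0.0004307
α₁ + 2α₂ = 0.7846
DIC = CA / (α₁ + 2α₂) = 2.33 / 0.7846 = 2.97 mmol/L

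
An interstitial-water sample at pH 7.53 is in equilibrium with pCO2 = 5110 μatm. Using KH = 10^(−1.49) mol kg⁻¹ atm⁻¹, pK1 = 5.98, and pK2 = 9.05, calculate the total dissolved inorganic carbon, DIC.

DIC = 6.21 mmol/kg

[CO2*] = KH · pCO2 = 10^(−1.49) × 5110×10^-6 = 1.654×10^-4 mol/kg
α₀ = 1/(1 + K1/[H⁺] + K1K2/[H⁺]²) = 1/(1 + 10^+1.55 + 10^+0.03) = 0.02663
DIC = [CO2*]/α₀ = 1.654×10^-4 / 0.02663 = 6.21 mmol/kg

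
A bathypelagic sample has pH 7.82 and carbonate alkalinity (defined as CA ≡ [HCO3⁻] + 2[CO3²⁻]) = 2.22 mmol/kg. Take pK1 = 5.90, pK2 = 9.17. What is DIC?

DIC = 2.15 mmol/kg

CA = [HCO3⁻] + 2[CO3²⁻] = (α₁ + 2α₂)·DIC
At pH 7.82: [H⁺]/K1 = 10^-1.92 = 0.012023, K2/[H⁺] = 10^-1.35 = 0.044668
α₁ = 1/(1 + 0.012023 + 0.044668) = 1/1.0567 = 0.9464; α₂ = α₁·K2/[H⁺] = 0.04227
α₁ + 2α₂ = 1.0309
DIC = CA / (α₁ + 2α₂) = 2.22 / 1.0309 = 2.15 mmol/kg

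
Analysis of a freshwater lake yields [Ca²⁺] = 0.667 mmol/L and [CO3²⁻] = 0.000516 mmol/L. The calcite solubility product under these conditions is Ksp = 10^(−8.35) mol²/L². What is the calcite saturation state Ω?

Ω = 0.0771

Ksp = 10^(−8.35) = 4.467×10^-9
Ω = [Ca²⁺][CO3²⁻]/Ksp = (0.667×10^-3)(0.000516×10^-3) / 4.467×10^-9 = 0.0771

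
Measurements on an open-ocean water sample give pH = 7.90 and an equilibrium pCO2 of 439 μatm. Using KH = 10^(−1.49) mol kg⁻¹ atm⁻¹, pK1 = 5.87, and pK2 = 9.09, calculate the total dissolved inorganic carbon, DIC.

DIC = 1.63 mmol/kg

[CO2*] = KH · pCO2 = 10^(−1.49) × 439×10^-6 = 1.421×10^-5 mol/kg
α₀ = 1/(1 + K1/[H⁺] + K1K2/[H⁺]²) = 1/(1 + 10^+2.03 + 10^+0.84) = 0.008690
DIC = [CO2*]/α₀ = 1.421×10^-5 / 0.008690 = 1.63 mmol/kg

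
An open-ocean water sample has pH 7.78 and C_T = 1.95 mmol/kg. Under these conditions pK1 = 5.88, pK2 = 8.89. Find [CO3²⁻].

α₂ = 1 / (1 + [H⁺]/K2 + [H⁺]²/(K1K2)) = 1 / (1 + 10^+1.11 + 10^-0.79)
   = 1 / (1 + 12.882 + 0.16218) = 1/14.045 = 0.07120
[CO3²⁻] = α₂ × DIC = 0.07120 × 1.95 = 0.139 mmol/kg

[CO3²⁻] = 0.139 mmol/kg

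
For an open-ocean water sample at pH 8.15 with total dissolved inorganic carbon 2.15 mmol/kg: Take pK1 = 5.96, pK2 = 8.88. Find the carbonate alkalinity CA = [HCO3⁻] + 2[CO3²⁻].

CA = [HCO3⁻] + 2[CO3²⁻] = (α₁ + 2α₂)·DIC
At pH 8.15: [H⁺]/K1 = 10^-2.19 = 0.0064565, K2/[H⁺] = 10^-0.73 = 0.18621
α₁ = 1/(1 + 0.0064565 + 0.18621) = 1/1.1927 = 0.8385; α₂ = α₁·K2/[H⁺] = 0.1561
α₁ + 2α₂ = 1.1507
CA = 1.1507 × 2.15 = 2.47 mmol/kg

CA = 2.47 mmol/kg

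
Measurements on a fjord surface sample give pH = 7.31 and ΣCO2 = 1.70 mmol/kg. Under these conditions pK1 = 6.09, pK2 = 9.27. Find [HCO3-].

α₁ = 1 / (1 + [H⁺]/K1 + K2/[H⁺]) = 1 / (1 + 10^-1.22 + 10^-1.96)
   = 1 / (1 + 0.060256 + 0.010965) = 1/1.0712 = 0.9335
[HCO3⁻] = α₁ × DIC = 0.9335 × 1.70 = 1.59 mmol/kg

[HCO3⁻] = 1.59 mmol/kg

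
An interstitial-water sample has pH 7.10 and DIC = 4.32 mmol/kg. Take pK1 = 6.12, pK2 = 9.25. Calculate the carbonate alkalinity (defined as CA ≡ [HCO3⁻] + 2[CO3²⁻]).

CA = 3.94 mmol/kg

CA = [HCO3⁻] + 2[CO3²⁻] = (α₁ + 2α₂)·DIC
At pH 7.10: [H⁺]/K1 = 10^-0.98 = 0.10471, K2/[H⁺] = 10^-2.15 = 0.0070795
α₁ = 1/(1 + 0.10471 + 0.0070795) = 1/1.1118 = 0.8994; α₂ = α₁·K2/[H⁺] = 0.006368
α₁ + 2α₂ = 0.9122
CA = 0.9122 × 4.32 = 3.94 mmol/kg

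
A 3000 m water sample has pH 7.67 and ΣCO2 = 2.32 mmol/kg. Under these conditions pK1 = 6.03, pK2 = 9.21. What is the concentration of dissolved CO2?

α₀ = 1 / (1 + K1/[H⁺] + K1K2/[H⁺]²) = 1 / (1 + 10^+1.64 + 10^+0.10)
   = 1 / (1 + 43.652 + 1.2589) = 1/45.911 = 0.02178
[CO2*] = α₀ × DIC = 0.02178 × 2.32 = 0.0505 mmol/kg

[CO2*] = 0.0505 mmol/kg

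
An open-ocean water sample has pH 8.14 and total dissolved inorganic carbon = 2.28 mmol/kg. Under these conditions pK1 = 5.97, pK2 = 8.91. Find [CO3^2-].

α₂ = 1 / (1 + [H⁺]/K2 + [H⁺]²/(K1K2)) = 1 / (1 + 10^+0.77 + 10^-1.40)
   = 1 / (1 + 5.8884 + 0.039811) = 1/6.9282 = 0.1443
[CO3²⁻] = α₂ × DIC = 0.1443 × 2.28 = 0.329 mmol/kg

[CO3²⁻] = 0.329 mmol/kg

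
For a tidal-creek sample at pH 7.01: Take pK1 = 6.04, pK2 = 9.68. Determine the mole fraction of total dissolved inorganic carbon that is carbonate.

α₂ = 0.00193

α₂ = 1 / (1 + [H⁺]/K2 + [H⁺]²/(K1K2)) = 1 / (1 + 10^+2.67 + 10^+1.70)
   = 1 / (1 + 467.74 + 50.119) = 1/518.85 = 0.001927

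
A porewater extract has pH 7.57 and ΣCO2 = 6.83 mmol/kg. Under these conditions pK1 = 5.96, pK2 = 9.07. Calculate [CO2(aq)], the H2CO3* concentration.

α₀ = 1 / (1 + K1/[H⁺] + K1K2/[H⁺]²) = 1 / (1 + 10^+1.61 + 10^+0.11)
   = 1 / (1 + 40.738 + 1.2882) = 1/43.026 = 0.02324
[CO2*] = α₀ × DIC = 0.02324 × 6.83 = 0.159 mmol/kg

[CO2*] = 0.159 mmol/kg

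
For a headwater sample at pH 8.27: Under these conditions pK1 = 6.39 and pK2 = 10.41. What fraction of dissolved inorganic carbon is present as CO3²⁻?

α₂ = 1 / (1 + [H⁺]/K2 + [H⁺]²/(K1K2)) = 1 / (1 + 10^+2.14 + 10^+0.26)
   = 1 / (1 + 138.04 + 1.8197) = 1/140.86 = 0.007099

α₂ = 0.00710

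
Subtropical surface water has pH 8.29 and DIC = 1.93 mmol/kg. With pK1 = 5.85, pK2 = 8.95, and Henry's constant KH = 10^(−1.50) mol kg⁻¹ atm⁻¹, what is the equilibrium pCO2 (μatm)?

pCO2 = 181 μatm

α₀ = 1 / (1 + K1/[H⁺] + K1K2/[H⁺]²) = 1 / (1 + 10^+2.44 + 10^+1.78)
   = 1 / (1 + 275.42 + 60.256) = 1/336.68 = 0.002970
[CO2*] = α₀ × DIC = 0.002970 × 1.93 = 0.005732 mmol/kg = 5.732 μmol/kg
pCO2 = [CO2*]/KH = 5.732×10^-6 / 3.162×10^-2 = 181 μatm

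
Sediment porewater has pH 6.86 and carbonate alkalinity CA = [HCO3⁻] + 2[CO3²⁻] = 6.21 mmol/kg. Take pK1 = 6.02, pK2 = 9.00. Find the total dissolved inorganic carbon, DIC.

CA = [HCO3⁻] + 2[CO3²⁻] = (α₁ + 2α₂)·DIC
At pH 6.86: [H⁺]/K1 = 10^-0.84 = 0.14454, K2/[H⁺] = 10^-2.14 = 0.0072444
α₁ = 1/(1 + 0.14454 + 0.0072444) = 1/1.1518 = 0.8682; α₂ = α₁·K2/[H⁺] = 0.006290
α₁ + 2α₂ = 0.8808
DIC = CA / (α₁ + 2α₂) = 6.21 / 0.8808 = 7.05 mmol/kg

DIC = 7.05 mmol/kg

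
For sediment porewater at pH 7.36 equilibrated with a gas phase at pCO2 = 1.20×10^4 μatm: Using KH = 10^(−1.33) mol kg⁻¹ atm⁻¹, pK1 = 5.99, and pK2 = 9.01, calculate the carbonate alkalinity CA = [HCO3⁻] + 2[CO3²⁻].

CA = 13.7 mmol/kg

[CO2*] = KH · pCO2 = 10^(−1.33) × 1.20×10^4×10^-6 = 5.613×10^-4 mol/kg
α₀ = 1/(1 + K1/[H⁺] + K1K2/[H⁺]²) = 1/(1 + 10^+1.37 + 10^-0.28) = 0.04005
DIC = [CO2*]/α₀ = 5.613×10^-4 / 0.04005 = 14.01 mmol/kg
CA = (α₁ + 2α₂)·DIC = (0.9389 + 2×0.02102) × 14.01 = 13.7 mmol/kg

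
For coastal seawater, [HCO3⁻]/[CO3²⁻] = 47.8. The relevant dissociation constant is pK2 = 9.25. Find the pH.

pH = 7.57

From K2 = [H⁺][CO3²⁻]/[HCO3⁻]:  pH = pK2 − log₁₀([HCO3⁻]/[CO3²⁻])
log₁₀(47.8) = +1.679
pH = 9.25 − (+1.679) = 7.57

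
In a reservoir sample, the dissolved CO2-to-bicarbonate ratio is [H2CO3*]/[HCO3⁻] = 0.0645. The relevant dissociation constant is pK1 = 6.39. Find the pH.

From K1 = [H⁺][HCO3⁻]/[H2CO3*]:  pH = pK1 − log₁₀([H2CO3*]/[HCO3⁻])
log₁₀(0.0645) = -1.190
pH = 6.39 − (-1.190) = 7.58

pH = 7.58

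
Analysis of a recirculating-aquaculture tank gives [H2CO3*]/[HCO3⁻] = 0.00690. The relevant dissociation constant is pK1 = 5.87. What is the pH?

From K1 = [H⁺][HCO3⁻]/[H2CO3*]:  pH = pK1 − log₁₀([H2CO3*]/[HCO3⁻])
log₁₀(0.00690) = -2.161
pH = 5.87 − (-2.161) = 8.03

pH = 8.03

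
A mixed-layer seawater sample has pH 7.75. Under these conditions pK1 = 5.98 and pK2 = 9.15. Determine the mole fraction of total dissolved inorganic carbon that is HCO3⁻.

α₁ = 1 / (1 + [H⁺]/K1 + K2/[H⁺]) = 1 / (1 + 10^-1.77 + 10^-1.40)
   = 1 / (1 + 0.016982 + 0.039811) = 1/1.0568 = 0.9463

α₁ = 0.946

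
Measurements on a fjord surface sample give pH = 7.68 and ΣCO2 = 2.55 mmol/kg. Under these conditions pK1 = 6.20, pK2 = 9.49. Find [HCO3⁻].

[HCO3⁻] = 2.43 mmol/kg

α₁ = 1 / (1 + [H⁺]/K1 + K2/[H⁺]) = 1 / (1 + 10^-1.48 + 10^-1.81)
   = 1 / (1 + 0.033113 + 0.015488) = 1/1.0486 = 0.9537
[HCO3⁻] = α₁ × DIC = 0.9537 × 2.55 = 2.43 mmol/kg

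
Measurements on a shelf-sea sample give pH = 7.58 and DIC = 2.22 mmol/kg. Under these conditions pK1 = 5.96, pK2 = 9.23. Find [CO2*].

[CO2*] = 0.0509 mmol/kg

α₀ = 1 / (1 + K1/[H⁺] + K1K2/[H⁺]²) = 1 / (1 + 10^+1.62 + 10^-0.03)
   = 1 / (1 + 41.687 + 0.93325) = 1/43.620 = 0.02293
[CO2*] = α₀ × DIC = 0.02293 × 2.22 = 0.0509 mmol/kg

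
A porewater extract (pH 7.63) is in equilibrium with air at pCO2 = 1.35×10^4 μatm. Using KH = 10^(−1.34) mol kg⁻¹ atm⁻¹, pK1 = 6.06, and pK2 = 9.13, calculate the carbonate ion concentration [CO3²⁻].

[CO3²⁻] = 0.725 mmol/kg

[CO2*] = KH · pCO2 = 10^(−1.34) × 1.35×10^4×10^-6 = 6.171×10^-4 mol/kg
α₀ = 1/(1 + K1/[H⁺] + K1K2/[H⁺]²) = 1/(1 + 10^+1.57 + 10^+0.07) = 0.02543
DIC = [CO2*]/α₀ = 6.171×10^-4 / 0.02543 = 24.27 mmol/kg
[CO3²⁻] = α₂·DIC; α₂ = 0.02987, so [CO3²⁻] = 0.02987 × 24.27 = 0.725 mmol/kg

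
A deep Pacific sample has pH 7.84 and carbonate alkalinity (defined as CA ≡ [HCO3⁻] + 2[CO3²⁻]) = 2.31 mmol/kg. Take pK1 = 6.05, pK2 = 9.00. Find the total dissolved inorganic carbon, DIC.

CA = [HCO3⁻] + 2[CO3²⁻] = (α₁ + 2α₂)·DIC
At pH 7.84: [H⁺]/K1 = 10^-1.79 = 0.016218, K2/[H⁺] = 10^-1.16 = 0.069183
α₁ = 1/(1 + 0.016218 + 0.069183) = 1/1.0854 = 0.9213; α₂ = α₁·K2/[H⁺] = 0.06374
α₁ + 2α₂ = 1.0488
DIC = CA / (α₁ + 2α₂) = 2.31 / 1.0488 = 2.20 mmol/kg

DIC = 2.20 mmol/kg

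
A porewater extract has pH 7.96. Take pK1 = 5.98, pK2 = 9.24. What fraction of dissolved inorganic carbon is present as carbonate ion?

α₂ = 1 / (1 + [H⁺]/K2 + [H⁺]²/(K1K2)) = 1 / (1 + 10^+1.28 + 10^-0.70)
   = 1 / (1 + 19.055 + 0.19953) = 1/20.254 = 0.04937

α₂ = 0.0494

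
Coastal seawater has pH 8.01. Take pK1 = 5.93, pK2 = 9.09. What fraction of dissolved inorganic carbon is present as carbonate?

α₂ = 0.0762

α₂ = 1 / (1 + [H⁺]/K2 + [H⁺]²/(K1K2)) = 1 / (1 + 10^+1.08 + 10^-1.00)
   = 1 / (1 + 12.023 + 0.10000) = 1/13.123 = 0.07620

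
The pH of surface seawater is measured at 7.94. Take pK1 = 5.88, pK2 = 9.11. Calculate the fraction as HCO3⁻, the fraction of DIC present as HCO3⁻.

α₁ = 1 / (1 + [H⁺]/K1 + K2/[H⁺]) = 1 / (1 + 10^-2.06 + 10^-1.17)
   = 1 / (1 + 0.0087096 + 0.067608) = 1/1.0763 = 0.9291

α₁ = 0.929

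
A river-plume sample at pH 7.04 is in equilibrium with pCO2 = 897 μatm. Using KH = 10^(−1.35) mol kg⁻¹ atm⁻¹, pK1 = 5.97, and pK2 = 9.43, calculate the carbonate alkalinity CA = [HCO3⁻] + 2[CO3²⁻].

[CO2*] = KH · pCO2 = 10^(−1.35) × 897×10^-6 = 4.007×10^-5 mol/kg
α₀ = 1/(1 + K1/[H⁺] + K1K2/[H⁺]²) = 1/(1 + 10^+1.07 + 10^-1.32) = 0.07814
DIC = [CO2*]/α₀ = 4.007×10^-5 / 0.07814 = 0.5127 mmol/kg
CA = (α₁ + 2α₂)·DIC = (0.9181 + 2×0.003740) × 0.5127 = 0.475 mmol/kg

CA = 0.475 mmol/kg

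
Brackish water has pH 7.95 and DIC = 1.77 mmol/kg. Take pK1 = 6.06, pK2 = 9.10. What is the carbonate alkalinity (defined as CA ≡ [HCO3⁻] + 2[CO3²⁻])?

CA = 1.86 mmol/kg

CA = [HCO3⁻] + 2[CO3²⁻] = (α₁ + 2α₂)·DIC
At pH 7.95: [H⁺]/K1 = 10^-1.89 = 0.012882, K2/[H⁺] = 10^-1.15 = 0.070795
α₁ = 1/(1 + 0.012882 + 0.070795) = 1/1.0837 = 0.9228; α₂ = α₁·K2/[H⁺] = 0.06533
α₁ + 2α₂ = 1.0534
CA = 1.0534 × 1.77 = 1.86 mmol/kg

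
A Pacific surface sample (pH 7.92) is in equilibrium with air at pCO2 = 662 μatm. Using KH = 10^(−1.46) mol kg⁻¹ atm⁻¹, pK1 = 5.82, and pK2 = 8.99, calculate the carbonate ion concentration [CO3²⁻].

[CO3²⁻] = 0.246 mmol/kg

[CO2*] = KH · pCO2 = 10^(−1.46) × 662×10^-6 = 2.295×10^-5 mol/kg
α₀ = 1/(1 + K1/[H⁺] + K1K2/[H⁺]²) = 1/(1 + 10^+2.10 + 10^+1.03) = 0.007267
DIC = [CO2*]/α₀ = 2.295×10^-5 / 0.007267 = 3.159 mmol/kg
[CO3²⁻] = α₂·DIC; α₂ = 0.07787, so [CO3²⁻] = 0.07787 × 3.159 = 0.246 mmol/kg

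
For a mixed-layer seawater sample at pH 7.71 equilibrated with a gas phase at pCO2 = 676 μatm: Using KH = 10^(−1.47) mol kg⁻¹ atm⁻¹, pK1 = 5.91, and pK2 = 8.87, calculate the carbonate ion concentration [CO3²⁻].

[CO2*] = KH · pCO2 = 10^(−1.47) × 676×10^-6 = 2.291×10^-5 mol/kg
α₀ = 1/(1 + K1/[H⁺] + K1K2/[H⁺]²) = 1/(1 + 10^+1.80 + 10^+0.64) = 0.01461
DIC = [CO2*]/α₀ = 2.291×10^-5 / 0.01461 = 1.568 mmol/kg
[CO3²⁻] = α₂·DIC; α₂ = 0.06376, so [CO3²⁻] = 0.06376 × 1.568 = 0.100 mmol/kg

[CO3²⁻] = 0.100 mmol/kg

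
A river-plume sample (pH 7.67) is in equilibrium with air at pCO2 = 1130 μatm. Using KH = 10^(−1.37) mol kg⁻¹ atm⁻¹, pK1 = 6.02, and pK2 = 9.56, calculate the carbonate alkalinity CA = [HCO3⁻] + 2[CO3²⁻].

CA = 2.21 mmol/kg

[CO2*] = KH · pCO2 = 10^(−1.37) × 1130×10^-6 = 4.820×10^-5 mol/kg
α₀ = 1/(1 + K1/[H⁺] + K1K2/[H⁺]²) = 1/(1 + 10^+1.65 + 10^-0.24) = 0.02162
DIC = [CO2*]/α₀ = 4.820×10^-5 / 0.02162 = 2.229 mmol/kg
CA = (α₁ + 2α₂)·DIC = (0.9659 + 2×0.01244) × 2.229 = 2.21 mmol/kg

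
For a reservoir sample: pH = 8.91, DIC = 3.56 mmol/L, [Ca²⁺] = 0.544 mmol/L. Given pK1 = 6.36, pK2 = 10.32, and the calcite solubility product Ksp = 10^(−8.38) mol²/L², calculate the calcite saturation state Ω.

Ω = 17.3

α₂ = 1 / (1 + [H⁺]/K2 + [H⁺]²/(K1K2)) = 1 / (1 + 10^+1.41 + 10^-1.14)
   = 1 / (1 + 25.704 + 0.072444) = 1/26.776 = 0.03735
[CO3²⁻] = α₂ × DIC = 0.03735 × 3.56 = 0.1330 mmol/L
Ksp = 10^(−8.38) = 4.169×10^-9
Ω = [Ca²⁺][CO3²⁻]/Ksp = (0.544×10^-3)(1.330×10^-4) / 4.169×10^-9 = 17.3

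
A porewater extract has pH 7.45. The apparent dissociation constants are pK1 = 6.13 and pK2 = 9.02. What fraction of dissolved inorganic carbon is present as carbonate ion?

α₂ = 0.0250

α₂ = 1 / (1 + [H⁺]/K2 + [H⁺]²/(K1K2)) = 1 / (1 + 10^+1.57 + 10^+0.25)
   = 1 / (1 + 37.154 + 1.7783) = 1/39.932 = 0.02504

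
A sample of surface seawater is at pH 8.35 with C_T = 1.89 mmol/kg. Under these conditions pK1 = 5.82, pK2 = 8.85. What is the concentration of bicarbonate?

α₁ = 1 / (1 + [H⁺]/K1 + K2/[H⁺]) = 1 / (1 + 10^-2.53 + 10^-0.50)
   = 1 / (1 + 0.0029512 + 0.31623) = 1/1.3192 = 0.7580
[HCO3⁻] = α₁ × DIC = 0.7580 × 1.89 = 1.43 mmol/kg

[HCO3⁻] = 1.43 mmol/kg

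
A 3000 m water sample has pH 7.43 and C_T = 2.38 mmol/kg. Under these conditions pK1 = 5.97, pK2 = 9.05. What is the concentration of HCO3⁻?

[HCO3⁻] = 2.25 mmol/kg

α₁ = 1 / (1 + [H⁺]/K1 + K2/[H⁺]) = 1 / (1 + 10^-1.46 + 10^-1.62)
   = 1 / (1 + 0.034674 + 0.023988) = 1/1.0587 = 0.9446
[HCO3⁻] = α₁ × DIC = 0.9446 × 2.38 = 2.25 mmol/kg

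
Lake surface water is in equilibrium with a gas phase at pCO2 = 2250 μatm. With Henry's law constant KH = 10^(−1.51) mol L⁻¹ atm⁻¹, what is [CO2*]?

[CO2*] = 69.5 μmol/L

KH = 10^(−1.51) = 3.090×10^-2 mol L⁻¹ atm⁻¹
[CO2*] = KH · pCO2 = 3.090×10^-2 × 2250×10^-6 atm = 6.95×10^-5 mol/L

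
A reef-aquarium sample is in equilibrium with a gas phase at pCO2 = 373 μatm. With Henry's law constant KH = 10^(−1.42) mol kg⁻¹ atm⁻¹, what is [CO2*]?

KH = 10^(−1.42) = 3.802×10^-2 mol kg⁻¹ atm⁻¹
[CO2*] = KH · pCO2 = 3.802×10^-2 × 373×10^-6 atm = 1.42×10^-5 mol/kg

[CO2*] = 14.2 μmol/kg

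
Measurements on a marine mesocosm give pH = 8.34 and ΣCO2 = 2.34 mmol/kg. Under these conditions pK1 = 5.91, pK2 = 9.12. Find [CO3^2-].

[CO3²⁻] = 0.332 mmol/kg

α₂ = 1 / (1 + [H⁺]/K2 + [H⁺]²/(K1K2)) = 1 / (1 + 10^+0.78 + 10^-1.65)
   = 1 / (1 + 6.0256 + 0.022387) = 1/7.0480 = 0.1419
[CO3²⁻] = α₂ × DIC = 0.1419 × 2.34 = 0.332 mmol/kg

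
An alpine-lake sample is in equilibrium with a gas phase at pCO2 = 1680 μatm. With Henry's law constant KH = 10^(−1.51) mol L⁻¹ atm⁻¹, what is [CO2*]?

[CO2*] = 51.9 μmol/L

KH = 10^(−1.51) = 3.090×10^-2 mol L⁻¹ atm⁻¹
[CO2*] = KH · pCO2 = 3.090×10^-2 × 1680×10^-6 atm = 5.19×10^-5 mol/L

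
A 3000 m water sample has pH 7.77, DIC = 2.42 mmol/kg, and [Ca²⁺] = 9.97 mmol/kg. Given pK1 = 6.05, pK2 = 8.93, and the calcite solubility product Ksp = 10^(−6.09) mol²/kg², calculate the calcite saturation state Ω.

α₂ = 1 / (1 + [H⁺]/K2 + [H⁺]²/(K1K2)) = 1 / (1 + 10^+1.16 + 10^-0.56)
   = 1 / (1 + 14.454 + 0.27542) = 1/15.730 = 0.06357
[CO3²⁻] = α₂ × DIC = 0.06357 × 2.42 = 0.1538 mmol/kg
Ksp = 10^(−6.09) = 8.128×10^-7
Ω = [Ca²⁺][CO3²⁻]/Ksp = (9.97×10^-3)(1.538×10^-4) / 8.128×10^-7 = 1.89

Ω = 1.89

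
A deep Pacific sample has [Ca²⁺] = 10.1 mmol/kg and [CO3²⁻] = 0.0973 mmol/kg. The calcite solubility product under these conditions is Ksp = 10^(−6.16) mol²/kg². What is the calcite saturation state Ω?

Ksp = 10^(−6.16) = 6.918×10^-7
Ω = [Ca²⁺][CO3²⁻]/Ksp = (10.1×10^-3)(0.0973×10^-3) / 6.918×10^-7 = 1.42

Ω = 1.42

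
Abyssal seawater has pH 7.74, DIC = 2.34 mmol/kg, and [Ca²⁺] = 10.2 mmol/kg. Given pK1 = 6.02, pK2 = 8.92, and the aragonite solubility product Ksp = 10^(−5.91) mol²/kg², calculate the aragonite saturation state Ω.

α₂ = 1 / (1 + [H⁺]/K2 + [H⁺]²/(K1K2)) = 1 / (1 + 10^+1.18 + 10^-0.54)
   = 1 / (1 + 15.136 + 0.28840) = 1/16.424 = 0.06089
[CO3²⁻] = α₂ × DIC = 0.06089 × 2.34 = 0.1425 mmol/kg
Ksp = 10^(−5.91) = 1.230×10^-6
Ω = [Ca²⁺][CO3²⁻]/Ksp = (10.2×10^-3)(1.425×10^-4) / 1.230×10^-6 = 1.18

Ω = 1.18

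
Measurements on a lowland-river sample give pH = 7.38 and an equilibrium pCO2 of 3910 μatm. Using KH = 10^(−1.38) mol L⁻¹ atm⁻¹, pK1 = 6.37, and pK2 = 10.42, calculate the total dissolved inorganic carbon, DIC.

[CO2*] = KH · pCO2 = 10^(−1.38) × 3910×10^-6 = 1.630×10^-4 mol/L
α₀ = 1/(1 + K1/[H⁺] + K1K2/[H⁺]²) = 1/(1 + 10^+1.01 + 10^-2.03) = 0.08895
DIC = [CO2*]/α₀ = 1.630×10^-4 / 0.08895 = 1.83 mmol/L

DIC = 1.83 mmol/L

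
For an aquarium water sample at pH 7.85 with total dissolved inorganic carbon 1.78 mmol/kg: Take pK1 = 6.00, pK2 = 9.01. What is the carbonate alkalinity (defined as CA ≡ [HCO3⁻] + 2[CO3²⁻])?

CA = [HCO3⁻] + 2[CO3²⁻] = (α₁ + 2α₂)·DIC
At pH 7.85: [H⁺]/K1 = 10^-1.85 = 0.014125, K2/[H⁺] = 10^-1.16 = 0.069183
α₁ = 1/(1 + 0.014125 + 0.069183) = 1/1.0833 = 0.9231; α₂ = α₁·K2/[H⁺] = 0.06386
α₁ + 2α₂ = 1.0508
CA = 1.0508 × 1.78 = 1.87 mmol/kg

CA = 1.87 mmol/kg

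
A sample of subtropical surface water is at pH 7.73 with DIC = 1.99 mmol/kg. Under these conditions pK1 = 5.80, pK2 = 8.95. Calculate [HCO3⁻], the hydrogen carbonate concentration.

α₁ = 1 / (1 + [H⁺]/K1 + K2/[H⁺]) = 1 / (1 + 10^-1.93 + 10^-1.22)
   = 1 / (1 + 0.011749 + 0.060256) = 1/1.0720 = 0.9328
[HCO3⁻] = α₁ × DIC = 0.9328 × 1.99 = 1.86 mmol/kg

[HCO3⁻] = 1.86 mmol/kg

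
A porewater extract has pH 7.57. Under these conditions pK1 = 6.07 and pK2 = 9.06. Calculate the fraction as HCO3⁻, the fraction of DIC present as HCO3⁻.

α₁ = 0.940

α₁ = 1 / (1 + [H⁺]/K1 + K2/[H⁺]) = 1 / (1 + 10^-1.50 + 10^-1.49)
   = 1 / (1 + 0.031623 + 0.032359) = 1/1.0640 = 0.9399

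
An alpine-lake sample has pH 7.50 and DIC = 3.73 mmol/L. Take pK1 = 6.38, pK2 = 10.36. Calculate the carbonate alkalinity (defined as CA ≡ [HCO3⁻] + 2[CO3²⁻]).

CA = 3.47 mmol/L

CA = [HCO3⁻] + 2[CO3²⁻] = (α₁ + 2α₂)·DIC
At pH 7.50: [H⁺]/K1 = 10^-1.12 = 0.075858, K2/[H⁺] = 10^-2.86 = 0.0013804
α₁ = 1/(1 + 0.075858 + 0.0013804) = 1/1.0772 = 0.9283; α₂ = α₁·K2/[H⁺] = 0.001281
α₁ + 2α₂ = 0.9309
CA = 0.9309 × 3.73 = 3.47 mmol/L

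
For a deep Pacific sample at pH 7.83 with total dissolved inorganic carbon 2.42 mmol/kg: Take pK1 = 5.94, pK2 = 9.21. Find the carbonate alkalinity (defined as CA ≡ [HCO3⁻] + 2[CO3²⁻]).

CA = [HCO3⁻] + 2[CO3²⁻] = (α₁ + 2α₂)·DIC
At pH 7.83: [H⁺]/K1 = 10^-1.89 = 0.012882, K2/[H⁺] = 10^-1.38 = 0.041687
α₁ = 1/(1 + 0.012882 + 0.041687) = 1/1.0546 = 0.9483; α₂ = α₁·K2/[H⁺] = 0.03953
α₁ + 2α₂ = 1.0273
CA = 1.0273 × 2.42 = 2.49 mmol/kg

CA = 2.49 mmol/kg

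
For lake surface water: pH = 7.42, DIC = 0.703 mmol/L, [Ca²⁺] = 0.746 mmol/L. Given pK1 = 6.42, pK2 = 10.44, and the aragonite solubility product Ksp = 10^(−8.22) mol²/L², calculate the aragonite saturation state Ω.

Ω = 0.0755

α₂ = 1 / (1 + [H⁺]/K2 + [H⁺]²/(K1K2)) = 1 / (1 + 10^+3.02 + 10^+2.02)
   = 1 / (1 + 1047.1 + 104.71) = 1/1152.8 = 0.0008674
[CO3²⁻] = α₂ × DIC = 0.0008674 × 0.703 = 0.0006098 mmol/L = 0.6098 μmol/L
Ksp = 10^(−8.22) = 6.026×10^-9
Ω = [Ca²⁺][CO3²⁻]/Ksp = (0.746×10^-3)(6.098×10^-7) / 6.026×10^-9 = 0.0755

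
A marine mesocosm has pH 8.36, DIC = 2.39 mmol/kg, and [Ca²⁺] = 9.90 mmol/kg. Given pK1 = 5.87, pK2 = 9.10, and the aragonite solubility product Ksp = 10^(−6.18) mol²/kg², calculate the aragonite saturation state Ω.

α₂ = 1 / (1 + [H⁺]/K2 + [H⁺]²/(K1K2)) = 1 / (1 + 10^+0.74 + 10^-1.75)
   = 1 / (1 + 5.4954 + 0.017783) = 1/6.5132 = 0.1535
[CO3²⁻] = α₂ × DIC = 0.1535 × 2.39 = 0.3669 mmol/kg
Ksp = 10^(−6.18) = 6.607×10^-7
Ω = [Ca²⁺][CO3²⁻]/Ksp = (9.90×10^-3)(3.669×10^-4) / 6.607×10^-7 = 5.50

Ω = 5.50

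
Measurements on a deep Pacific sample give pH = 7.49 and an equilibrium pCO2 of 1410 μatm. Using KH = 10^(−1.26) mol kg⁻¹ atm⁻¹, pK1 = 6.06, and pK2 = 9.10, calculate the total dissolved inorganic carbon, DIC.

[CO2*] = KH · pCO2 = 10^(−1.26) × 1410×10^-6 = 7.749×10^-5 mol/kg
α₀ = 1/(1 + K1/[H⁺] + K1K2/[H⁺]²) = 1/(1 + 10^+1.43 + 10^-0.18) = 0.03499
DIC = [CO2*]/α₀ = 7.749×10^-5 / 0.03499 = 2.21 mmol/kg

DIC = 2.21 mmol/kg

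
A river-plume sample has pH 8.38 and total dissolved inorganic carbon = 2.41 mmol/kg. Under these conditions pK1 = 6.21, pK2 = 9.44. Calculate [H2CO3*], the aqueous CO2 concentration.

[CO2*] = 14.9 μmol/kg

α₀ = 1 / (1 + K1/[H⁺] + K1K2/[H⁺]²) = 1 / (1 + 10^+2.17 + 10^+1.11)
   = 1 / (1 + 147.91 + 12.882) = 1/161.79 = 0.006181
[CO2*] = α₀ × DIC = 0.006181 × 2.41 = 0.0149 mmol/kg = 14.9 μmol/kg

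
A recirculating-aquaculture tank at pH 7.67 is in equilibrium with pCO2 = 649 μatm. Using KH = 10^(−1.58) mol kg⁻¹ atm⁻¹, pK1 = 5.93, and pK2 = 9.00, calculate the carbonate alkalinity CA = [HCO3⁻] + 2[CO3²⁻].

[CO2*] = KH · pCO2 = 10^(−1.58) × 649×10^-6 = 1.707×10^-5 mol/kg
α₀ = 1/(1 + K1/[H⁺] + K1K2/[H⁺]²) = 1/(1 + 10^+1.74 + 10^+0.41) = 0.01709
DIC = [CO2*]/α₀ = 1.707×10^-5 / 0.01709 = 0.9990 mmol/kg
CA = (α₁ + 2α₂)·DIC = (0.9390 + 2×0.04392) × 0.9990 = 1.03 mmol/kg

CA = 1.03 mmol/kg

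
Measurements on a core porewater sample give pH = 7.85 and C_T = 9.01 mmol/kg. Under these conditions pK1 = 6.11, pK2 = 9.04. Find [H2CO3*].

[CO2*] = 0.151 mmol/kg

α₀ = 1 / (1 + K1/[H⁺] + K1K2/[H⁺]²) = 1 / (1 + 10^+1.74 + 10^+0.55)
   = 1 / (1 + 54.954 + 3.5481) = 1/59.502 = 0.01681
[CO2*] = α₀ × DIC = 0.01681 × 9.01 = 0.151 mmol/kg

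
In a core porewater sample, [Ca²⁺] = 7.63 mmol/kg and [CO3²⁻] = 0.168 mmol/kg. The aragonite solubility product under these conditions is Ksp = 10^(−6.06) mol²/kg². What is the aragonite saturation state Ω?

Ω = 1.47

Ksp = 10^(−6.06) = 8.710×10^-7
Ω = [Ca²⁺][CO3²⁻]/Ksp = (7.63×10^-3)(0.168×10^-3) / 8.710×10^-7 = 1.47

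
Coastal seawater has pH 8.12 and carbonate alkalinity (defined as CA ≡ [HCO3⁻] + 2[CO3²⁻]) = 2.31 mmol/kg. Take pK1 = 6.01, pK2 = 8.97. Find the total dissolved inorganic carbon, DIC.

CA = [HCO3⁻] + 2[CO3²⁻] = (α₁ + 2α₂)·DIC
At pH 8.12: [H⁺]/K1 = 10^-2.11 = 0.0077625, K2/[H⁺] = 10^-0.85 = 0.14125
α₁ = 1/(1 + 0.0077625 + 0.14125) = 1/1.1490 = 0.8703; α₂ = α₁·K2/[H⁺] = 0.1229
α₁ + 2α₂ = 1.1162
DIC = CA / (α₁ + 2α₂) = 2.31 / 1.1162 = 2.07 mmol/kg

DIC = 2.07 mmol/kg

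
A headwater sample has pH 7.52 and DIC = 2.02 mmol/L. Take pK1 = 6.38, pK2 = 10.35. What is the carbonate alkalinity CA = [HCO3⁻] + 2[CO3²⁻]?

CA = [HCO3⁻] + 2[CO3²⁻] = (α₁ + 2α₂)·DIC
At pH 7.52: [H⁺]/K1 = 10^-1.14 = 0.072444, K2/[H⁺] = 10^-2.83 = 0.0014791
α₁ = 1/(1 + 0.072444 + 0.0014791) = 1/1.0739 = 0.9312; α₂ = α₁·K2/[H⁺] = 0.001377
α₁ + 2α₂ = 0.9339
CA = 0.9339 × 2.02 = 1.89 mmol/L

CA = 1.89 mmol/L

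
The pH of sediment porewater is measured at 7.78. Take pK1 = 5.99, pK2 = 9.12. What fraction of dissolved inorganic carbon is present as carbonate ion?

α₂ = 1 / (1 + [H⁺]/K2 + [H⁺]²/(K1K2)) = 1 / (1 + 10^+1.34 + 10^-0.45)
   = 1 / (1 + 21.878 + 0.35481) = 1/23.232 = 0.04304

α₂ = 0.0430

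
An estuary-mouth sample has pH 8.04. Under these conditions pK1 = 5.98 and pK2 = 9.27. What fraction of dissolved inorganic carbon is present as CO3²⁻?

α₂ = 0.0552

α₂ = 1 / (1 + [H⁺]/K2 + [H⁺]²/(K1K2)) = 1 / (1 + 10^+1.23 + 10^-0.83)
   = 1 / (1 + 16.982 + 0.14791) = 1/18.130 = 0.05516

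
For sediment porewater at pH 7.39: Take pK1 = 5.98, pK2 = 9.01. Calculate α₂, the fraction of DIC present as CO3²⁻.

α₂ = 1 / (1 + [H⁺]/K2 + [H⁺]²/(K1K2)) = 1 / (1 + 10^+1.62 + 10^+0.21)
   = 1 / (1 + 41.687 + 1.6218) = 1/44.309 = 0.02257

α₂ = 0.0226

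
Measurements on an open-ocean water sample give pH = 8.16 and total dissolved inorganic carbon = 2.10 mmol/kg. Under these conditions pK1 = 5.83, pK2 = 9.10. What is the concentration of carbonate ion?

[CO3²⁻] = 0.215 mmol/kg

α₂ = 1 / (1 + [H⁺]/K2 + [H⁺]²/(K1K2)) = 1 / (1 + 10^+0.94 + 10^-1.39)
   = 1 / (1 + 8.7096 + 0.040738) = 1/9.7504 = 0.1026
[CO3²⁻] = α₂ × DIC = 0.1026 × 2.10 = 0.215 mmol/kg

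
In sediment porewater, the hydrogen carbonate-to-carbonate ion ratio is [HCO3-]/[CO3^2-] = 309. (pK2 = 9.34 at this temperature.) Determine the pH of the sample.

From K2 = [H⁺][CO3^2-]/[HCO3-]:  pH = pK2 − log₁₀([HCO3-]/[CO3^2-])
log₁₀(309) = +2.490
pH = 9.34 − (+2.490) = 6.85

pH = 6.85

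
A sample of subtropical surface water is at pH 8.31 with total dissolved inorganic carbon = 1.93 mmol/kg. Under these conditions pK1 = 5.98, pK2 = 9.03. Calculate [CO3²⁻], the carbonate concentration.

α₂ = 1 / (1 + [H⁺]/K2 + [H⁺]²/(K1K2)) = 1 / (1 + 10^+0.72 + 10^-1.61)
   = 1 / (1 + 5.2481 + 0.024547) = 1/6.2726 = 0.1594
[CO3²⁻] = α₂ × DIC = 0.1594 × 1.93 = 0.308 mmol/kg

[CO3²⁻] = 0.308 mmol/kg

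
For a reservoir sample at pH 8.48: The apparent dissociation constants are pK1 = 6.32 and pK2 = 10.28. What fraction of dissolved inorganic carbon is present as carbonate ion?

α₂ = 0.0155

α₂ = 1 / (1 + [H⁺]/K2 + [H⁺]²/(K1K2)) = 1 / (1 + 10^+1.80 + 10^-0.36)
   = 1 / (1 + 63.096 + 0.43652) = 1/64.532 = 0.01550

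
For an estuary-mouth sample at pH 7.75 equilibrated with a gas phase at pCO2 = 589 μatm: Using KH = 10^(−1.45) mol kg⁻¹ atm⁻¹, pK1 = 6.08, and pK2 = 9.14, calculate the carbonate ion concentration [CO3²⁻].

[CO2*] = KH · pCO2 = 10^(−1.45) × 589×10^-6 = 2.090×10^-5 mol/kg
α₀ = 1/(1 + K1/[H⁺] + K1K2/[H⁺]²) = 1/(1 + 10^+1.67 + 10^+0.28) = 0.02013
DIC = [CO2*]/α₀ = 2.090×10^-5 / 0.02013 = 1.038 mmol/kg
[CO3²⁻] = α₂·DIC; α₂ = 0.03836, so [CO3²⁻] = 0.03836 × 1.038 = 0.0398 mmol/kg

[CO3²⁻] = 0.0398 mmol/kg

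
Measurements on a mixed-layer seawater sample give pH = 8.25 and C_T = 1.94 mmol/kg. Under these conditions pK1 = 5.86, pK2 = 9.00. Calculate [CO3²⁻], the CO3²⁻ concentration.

[CO3²⁻] = 0.292 mmol/kg

α₂ = 1 / (1 + [H⁺]/K2 + [H⁺]²/(K1K2)) = 1 / (1 + 10^+0.75 + 10^-1.64)
   = 1 / (1 + 5.6234 + 0.022909) = 1/6.6463 = 0.1505
[CO3²⁻] = α₂ × DIC = 0.1505 × 1.94 = 0.292 mmol/kg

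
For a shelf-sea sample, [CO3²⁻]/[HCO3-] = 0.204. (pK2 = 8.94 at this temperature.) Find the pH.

pH = 8.25

From K2 = [H⁺][CO3²⁻]/[HCO3-]:  pH = pK2 + log₁₀([CO3²⁻]/[HCO3-])
log₁₀(0.204) = -0.690
pH = 8.94 + (-0.690) = 8.25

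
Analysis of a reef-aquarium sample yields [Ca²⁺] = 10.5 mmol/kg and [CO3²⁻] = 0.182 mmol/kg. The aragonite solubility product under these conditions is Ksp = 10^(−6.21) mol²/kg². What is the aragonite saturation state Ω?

Ω = 3.10

Ksp = 10^(−6.21) = 6.166×10^-7
Ω = [Ca²⁺][CO3²⁻]/Ksp = (10.5×10^-3)(0.182×10^-3) / 6.166×10^-7 = 3.10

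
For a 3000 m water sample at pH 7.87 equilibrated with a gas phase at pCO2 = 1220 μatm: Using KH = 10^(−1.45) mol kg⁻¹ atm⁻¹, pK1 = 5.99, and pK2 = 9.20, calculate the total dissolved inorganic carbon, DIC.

DIC = 3.48 mmol/kg

[CO2*] = KH · pCO2 = 10^(−1.45) × 1220×10^-6 = 4.329×10^-5 mol/kg
α₀ = 1/(1 + K1/[H⁺] + K1K2/[H⁺]²) = 1/(1 + 10^+1.88 + 10^+0.55) = 0.01244
DIC = [CO2*]/α₀ = 4.329×10^-5 / 0.01244 = 3.48 mmol/kg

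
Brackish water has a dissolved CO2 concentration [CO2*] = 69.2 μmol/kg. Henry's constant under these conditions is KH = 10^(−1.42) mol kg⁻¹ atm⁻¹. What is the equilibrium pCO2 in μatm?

KH = 10^(−1.42) = 3.802×10^-2 mol kg⁻¹ atm⁻¹
pCO2 = [CO2*]/KH = 69.2×10^-6 / 3.802×10^-2 = 1.82×10^-3 atm = 1820 μatm

pCO2 = 1820 μatm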